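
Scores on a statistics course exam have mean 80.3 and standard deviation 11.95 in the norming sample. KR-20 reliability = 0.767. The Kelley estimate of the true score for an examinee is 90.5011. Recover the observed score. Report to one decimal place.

T̂ = ρX + (1 − ρ)μ  ⇒  X = (T̂ − (1 − ρ)μ) / ρ
X = (90.5011 − 0.233 × 80.3) / 0.767 = (90.5011 − 18.7099) / 0.767 = 71.7912 / 0.767 = 93.600

93.6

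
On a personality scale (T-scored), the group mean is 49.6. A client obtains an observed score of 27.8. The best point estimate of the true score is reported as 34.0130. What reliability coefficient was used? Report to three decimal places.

0.715

T̂ = ρX + (1 − ρ)μ  ⇒  T̂ − μ = ρ(X − μ)
ρ = (T̂ − μ)/(X − μ) = (34.0130 − 49.6) / (27.8 − 49.6) = -15.5870 / -21.8 = 0.71500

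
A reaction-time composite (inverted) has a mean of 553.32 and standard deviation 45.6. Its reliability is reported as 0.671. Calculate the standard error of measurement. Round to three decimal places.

SEM = SD · √(1 − ρ) = 45.6 × √0.329 = 45.6 × 0.5736 = 26.1555

26.155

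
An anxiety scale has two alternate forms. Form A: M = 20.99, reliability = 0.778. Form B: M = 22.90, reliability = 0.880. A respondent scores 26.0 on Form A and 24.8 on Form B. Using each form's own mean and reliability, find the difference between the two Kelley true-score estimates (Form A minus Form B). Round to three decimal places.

0.316

T̂_A = 0.778(26.0) + 0.222(20.99) = 24.88778
T̂_B = 0.880(24.8) + 0.120(22.90) = 24.57200
T̂_A − T̂_B = 0.31578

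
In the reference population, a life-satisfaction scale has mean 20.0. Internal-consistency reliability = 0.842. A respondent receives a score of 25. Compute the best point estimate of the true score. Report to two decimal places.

24.21

T̂ = 0.842(25) + 0.158(20.0) = 21.050 + 3.1600 = 24.210 → 24.21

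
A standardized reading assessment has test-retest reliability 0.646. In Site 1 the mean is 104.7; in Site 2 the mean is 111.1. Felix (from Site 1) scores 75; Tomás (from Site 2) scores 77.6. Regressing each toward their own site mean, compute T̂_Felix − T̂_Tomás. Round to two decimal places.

-3.95

T̂_Felix = 0.646(75) + 0.354(104.7) = 85.5138
T̂_Tomás = 0.646(77.6) + 0.354(111.1) = 89.4590
Difference = 85.5138 − 89.4590 = -3.9452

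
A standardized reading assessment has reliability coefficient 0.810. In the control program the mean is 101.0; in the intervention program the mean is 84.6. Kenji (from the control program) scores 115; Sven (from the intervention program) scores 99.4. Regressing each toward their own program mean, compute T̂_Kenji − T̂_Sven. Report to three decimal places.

T̂_Kenji = 0.810(115) + 0.190(101.0) = 112.34000
T̂_Sven = 0.810(99.4) + 0.190(84.6) = 96.58800
Difference = 112.34000 − 96.58800 = 15.75200

15.752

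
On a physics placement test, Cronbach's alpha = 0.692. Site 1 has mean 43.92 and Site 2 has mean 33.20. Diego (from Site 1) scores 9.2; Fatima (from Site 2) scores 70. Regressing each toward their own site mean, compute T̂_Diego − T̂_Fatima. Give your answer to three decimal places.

-38.772

T̂_Diego = 0.692(9.2) + 0.308(43.92) = 19.89376
T̂_Fatima = 0.692(70) + 0.308(33.20) = 58.66560
Difference = 19.89376 − 58.66560 = -38.77184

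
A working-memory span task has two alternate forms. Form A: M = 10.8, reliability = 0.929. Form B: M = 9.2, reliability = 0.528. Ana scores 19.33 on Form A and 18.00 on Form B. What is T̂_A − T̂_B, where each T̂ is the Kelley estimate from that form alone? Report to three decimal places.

T̂_A = 0.929(19.33) + 0.071(10.8) = 18.72437
T̂_B = 0.528(18.00) + 0.472(9.2) = 13.84640
T̂_A − T̂_B = 4.87797

4.878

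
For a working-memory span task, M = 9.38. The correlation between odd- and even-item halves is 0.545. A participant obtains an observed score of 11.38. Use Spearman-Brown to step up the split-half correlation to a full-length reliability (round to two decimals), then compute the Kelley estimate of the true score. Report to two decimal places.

Spearman-Brown: ρ = 2r/(1 + r) = 2(0.545)/(1 + 0.545) = 1.0900/1.545 = 0.7055 → 0.71
T̂ = 0.71(11.38) + 0.29(9.38) = 8.0798 + 2.7202 = 10.800 → 10.80

10.80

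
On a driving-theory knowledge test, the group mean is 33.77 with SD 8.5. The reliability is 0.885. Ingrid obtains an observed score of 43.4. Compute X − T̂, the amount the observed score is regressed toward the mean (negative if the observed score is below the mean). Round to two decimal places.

Weight the observed score by reliability and the mean by (1 − reliability): T̂ = 0.885·43.4 + 0.115·33.77 = 38.4090 + 3.88355 = 42.2925.
X − T̂ = 43.4 − 42.293 = 1.107 → 1.11

1.11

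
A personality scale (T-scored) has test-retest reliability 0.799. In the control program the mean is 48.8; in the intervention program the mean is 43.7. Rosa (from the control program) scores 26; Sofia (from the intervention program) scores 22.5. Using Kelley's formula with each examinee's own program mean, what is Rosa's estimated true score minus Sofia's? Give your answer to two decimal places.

T̂_Rosa = 0.799(26) + 0.201(48.8) = 30.5828
T̂_Sofia = 0.799(22.5) + 0.201(43.7) = 26.7612
Difference = 30.5828 − 26.7612 = 3.8216

3.82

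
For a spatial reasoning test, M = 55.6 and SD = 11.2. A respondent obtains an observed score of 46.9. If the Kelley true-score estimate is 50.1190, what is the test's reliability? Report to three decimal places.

T̂ = ρX + (1 − ρ)μ  ⇒  T̂ − μ = ρ(X − μ)
ρ = (T̂ − μ)/(X − μ) = (50.1190 − 55.6) / (46.9 − 55.6) = -5.4810 / -8.7 = 0.63000

0.630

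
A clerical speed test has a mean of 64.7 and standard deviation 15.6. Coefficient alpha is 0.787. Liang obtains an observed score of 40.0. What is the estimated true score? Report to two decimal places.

45.26

T̂ = ρX + (1 − ρ)μ
  = 0.787 × 40.0 + 0.213 × 64.7
  = 31.4800 + 13.7811
  = 45.261
  ≈ 45.26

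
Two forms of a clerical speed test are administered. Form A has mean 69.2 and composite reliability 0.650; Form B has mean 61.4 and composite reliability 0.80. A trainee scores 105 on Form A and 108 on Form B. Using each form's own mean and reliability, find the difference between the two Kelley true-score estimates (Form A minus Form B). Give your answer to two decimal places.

-6.21

T̂_A = 0.650(105) + 0.350(69.2) = 92.4700
T̂_B = 0.80(108) + 0.20(61.4) = 98.6800
T̂_A − T̂_B = -6.2100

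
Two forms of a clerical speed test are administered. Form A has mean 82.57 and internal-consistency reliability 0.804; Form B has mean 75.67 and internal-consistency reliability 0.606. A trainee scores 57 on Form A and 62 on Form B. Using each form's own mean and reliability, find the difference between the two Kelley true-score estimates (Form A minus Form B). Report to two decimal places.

T̂_A = 0.804(57) + 0.196(82.57) = 62.0117
T̂_B = 0.606(62) + 0.394(75.67) = 67.3860
T̂_A − T̂_B = -5.3743

-5.37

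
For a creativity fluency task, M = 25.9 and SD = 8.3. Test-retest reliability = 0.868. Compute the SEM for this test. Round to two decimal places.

3.02

SEM = SD · √(1 − ρ) = 8.3 × √0.132 = 8.3 × 0.3633 = 3.016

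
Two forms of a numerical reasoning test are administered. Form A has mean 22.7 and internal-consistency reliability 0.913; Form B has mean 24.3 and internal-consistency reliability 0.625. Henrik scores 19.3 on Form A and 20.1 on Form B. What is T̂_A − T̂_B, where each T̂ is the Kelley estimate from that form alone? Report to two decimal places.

T̂_A = 0.913(19.3) + 0.087(22.7) = 19.5958
T̂_B = 0.625(20.1) + 0.375(24.3) = 21.6750
T̂_A − T̂_B = -2.0792

-2.08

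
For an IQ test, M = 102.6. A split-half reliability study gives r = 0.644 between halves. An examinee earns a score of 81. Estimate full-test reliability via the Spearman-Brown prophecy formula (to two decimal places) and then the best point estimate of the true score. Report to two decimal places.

85.75

Spearman-Brown: ρ = 2r/(1 + r) = 2(0.644)/(1 + 0.644) = 1.2880/1.644 = 0.7835 → 0.78
T̂ = 0.78(81) + 0.22(102.6) = 63.18 + 22.572 = 85.752 → 85.75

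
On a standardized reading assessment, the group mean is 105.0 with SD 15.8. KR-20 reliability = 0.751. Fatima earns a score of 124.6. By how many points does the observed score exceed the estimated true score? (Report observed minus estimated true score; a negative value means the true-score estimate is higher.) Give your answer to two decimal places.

T̂ = 0.751(124.6) + 0.249(105.0) = 93.5746 + 26.1450 = 119.7196 → 119.720
X − T̂ = 124.6 − 119.720 = 4.880 → 4.88

4.88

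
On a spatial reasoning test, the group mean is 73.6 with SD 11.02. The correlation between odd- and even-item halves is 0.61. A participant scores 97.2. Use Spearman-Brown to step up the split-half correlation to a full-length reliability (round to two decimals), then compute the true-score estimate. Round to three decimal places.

91.536

Spearman-Brown: ρ = 2r/(1 + r) = 2(0.61)/(1 + 0.61) = 1.220/1.61 = 0.7578 → 0.76
Regress the observed score toward the mean by the unreliability: T̂ = 0.76·97.2 + 0.24·73.6 = 73.872 + 17.664 = 91.5360.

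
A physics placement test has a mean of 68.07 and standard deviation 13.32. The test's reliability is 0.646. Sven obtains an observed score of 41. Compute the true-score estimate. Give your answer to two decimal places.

T̂ = ρX + (1 − ρ)μ
  = 0.646 × 41 + 0.354 × 68.07
  = 26.486 + 24.09678
  = 50.583
  ≈ 50.58

50.58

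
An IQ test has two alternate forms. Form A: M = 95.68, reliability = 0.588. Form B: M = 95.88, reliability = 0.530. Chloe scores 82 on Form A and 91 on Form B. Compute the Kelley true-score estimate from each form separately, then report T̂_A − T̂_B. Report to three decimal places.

-5.657

T̂_A = 0.588(82) + 0.412(95.68) = 87.63616
T̂_B = 0.530(91) + 0.470(95.88) = 93.29360
T̂_A − T̂_B = -5.65744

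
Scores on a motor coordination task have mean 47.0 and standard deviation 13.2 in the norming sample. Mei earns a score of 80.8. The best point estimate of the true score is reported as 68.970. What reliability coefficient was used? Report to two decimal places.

T̂ = ρX + (1 − ρ)μ  ⇒  T̂ − μ = ρ(X − μ)
ρ = (T̂ − μ)/(X − μ) = (68.970 − 47.0) / (80.8 − 47.0) = 21.970 / 33.8 = 0.6500

0.65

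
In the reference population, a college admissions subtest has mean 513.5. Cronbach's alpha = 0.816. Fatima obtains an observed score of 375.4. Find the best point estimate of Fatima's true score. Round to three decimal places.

T̂ = 0.816(375.4) + 0.184(513.5) = 306.3264 + 94.4840 = 400.8104 → 400.810

400.810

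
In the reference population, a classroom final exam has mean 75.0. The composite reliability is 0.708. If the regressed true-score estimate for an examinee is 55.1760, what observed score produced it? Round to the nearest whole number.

47

T̂ = ρX + (1 − ρ)μ  ⇒  X = (T̂ − (1 − ρ)μ) / ρ
X = (55.1760 − 0.292 × 75.0) / 0.708 = (55.1760 − 21.9000) / 0.708 = 33.2760 / 0.708 = 47.00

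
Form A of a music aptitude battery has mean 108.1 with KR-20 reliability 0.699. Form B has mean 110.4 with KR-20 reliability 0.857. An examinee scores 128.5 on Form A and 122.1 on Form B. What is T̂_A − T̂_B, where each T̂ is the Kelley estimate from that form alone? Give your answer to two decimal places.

1.93

T̂_A = 0.699(128.5) + 0.301(108.1) = 122.3596
T̂_B = 0.857(122.1) + 0.143(110.4) = 120.4269
T̂_A − T̂_B = 1.9327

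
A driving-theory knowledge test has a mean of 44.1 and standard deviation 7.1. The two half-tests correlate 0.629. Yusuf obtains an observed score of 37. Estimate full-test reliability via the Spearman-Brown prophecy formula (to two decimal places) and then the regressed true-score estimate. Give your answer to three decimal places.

38.633

Spearman-Brown: ρ = 2r/(1 + r) = 2(0.629)/(1 + 0.629) = 1.2580/1.629 = 0.7723 → 0.77
Regress the observed score toward the mean by the unreliability: T̂ = 0.77·37 + 0.23·44.1 = 28.49 + 10.143 = 38.6330.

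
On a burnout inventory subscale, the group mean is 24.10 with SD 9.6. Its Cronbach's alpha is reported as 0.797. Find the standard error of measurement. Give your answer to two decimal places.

4.33

SEM = SD · √(1 − ρ) = 9.6 × √0.203 = 9.6 × 0.4506 = 4.325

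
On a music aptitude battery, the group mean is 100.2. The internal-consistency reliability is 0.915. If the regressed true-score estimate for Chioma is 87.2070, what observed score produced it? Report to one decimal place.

86.0

T̂ = ρX + (1 − ρ)μ  ⇒  X = (T̂ − (1 − ρ)μ) / ρ
X = (87.2070 − 0.085 × 100.2) / 0.915 = (87.2070 − 8.5170) / 0.915 = 78.6900 / 0.915 = 86.000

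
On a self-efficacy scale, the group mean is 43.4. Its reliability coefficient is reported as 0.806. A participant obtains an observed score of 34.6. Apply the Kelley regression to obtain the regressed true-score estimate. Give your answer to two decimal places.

Kelley's formula gives T̂ = 0.806·34.6 + 0.194·43.4 = 27.8876 + 8.4196 = 36.307.

36.31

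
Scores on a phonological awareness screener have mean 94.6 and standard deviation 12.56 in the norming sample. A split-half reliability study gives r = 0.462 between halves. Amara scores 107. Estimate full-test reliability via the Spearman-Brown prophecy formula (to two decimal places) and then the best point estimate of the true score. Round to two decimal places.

102.41

Spearman-Brown: ρ = 2r/(1 + r) = 2(0.462)/(1 + 0.462) = 0.9240/1.462 = 0.6320 → 0.63
T̂ = ρX + (1 − ρ)μ
  = 0.63 × 107 + 0.37 × 94.6
  = 67.41 + 35.002
  = 102.412
  ≈ 102.41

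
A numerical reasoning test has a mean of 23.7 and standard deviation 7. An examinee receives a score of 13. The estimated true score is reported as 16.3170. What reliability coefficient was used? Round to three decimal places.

0.690

T̂ = ρX + (1 − ρ)μ  ⇒  T̂ − μ = ρ(X − μ)
ρ = (T̂ − μ)/(X − μ) = (16.3170 − 23.7) / (13 − 23.7) = -7.3830 / -10.7 = 0.69000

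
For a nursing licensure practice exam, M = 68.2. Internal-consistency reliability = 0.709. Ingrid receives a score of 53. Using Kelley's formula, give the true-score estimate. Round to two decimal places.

Regress the observed score toward the mean by the unreliability: T̂ = 0.709·53 + 0.291·68.2 = 37.577 + 19.8462 = 57.423.

57.42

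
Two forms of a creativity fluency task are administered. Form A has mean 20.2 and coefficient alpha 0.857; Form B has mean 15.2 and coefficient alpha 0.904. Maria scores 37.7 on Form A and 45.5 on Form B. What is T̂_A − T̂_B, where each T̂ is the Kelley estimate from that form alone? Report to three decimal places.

T̂_A = 0.857(37.7) + 0.143(20.2) = 35.19750
T̂_B = 0.904(45.5) + 0.096(15.2) = 42.59120
T̂_A − T̂_B = -7.39370

-7.394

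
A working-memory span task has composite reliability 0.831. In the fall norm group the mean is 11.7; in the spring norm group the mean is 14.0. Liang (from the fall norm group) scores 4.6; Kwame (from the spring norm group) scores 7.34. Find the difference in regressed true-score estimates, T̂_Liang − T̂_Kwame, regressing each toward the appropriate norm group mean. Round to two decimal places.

-2.67

T̂_Liang = 0.831(4.6) + 0.169(11.7) = 5.7999
T̂_Kwame = 0.831(7.34) + 0.169(14.0) = 8.4655
Difference = 5.7999 − 8.4655 = -2.6656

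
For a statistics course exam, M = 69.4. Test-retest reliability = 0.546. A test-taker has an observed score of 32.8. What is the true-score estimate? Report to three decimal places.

49.416

T̂ = 0.546(32.8) + 0.454(69.4) = 17.9088 + 31.5076 = 49.4164 → 49.416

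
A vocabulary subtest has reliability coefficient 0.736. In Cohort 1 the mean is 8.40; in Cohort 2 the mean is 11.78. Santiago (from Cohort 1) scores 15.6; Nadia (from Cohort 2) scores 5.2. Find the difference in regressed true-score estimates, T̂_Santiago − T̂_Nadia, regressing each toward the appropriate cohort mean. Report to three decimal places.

6.762

T̂_Santiago = 0.736(15.6) + 0.264(8.40) = 13.69920
T̂_Nadia = 0.736(5.2) + 0.264(11.78) = 6.93712
Difference = 13.69920 − 6.93712 = 6.76208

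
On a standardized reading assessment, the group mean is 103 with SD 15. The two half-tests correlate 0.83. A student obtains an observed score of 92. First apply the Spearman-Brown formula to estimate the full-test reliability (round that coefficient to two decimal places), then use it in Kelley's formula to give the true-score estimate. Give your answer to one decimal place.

93.0

Spearman-Brown: ρ = 2r/(1 + r) = 2(0.83)/(1 + 0.83) = 1.660/1.83 = 0.9071 → 0.91
Weight the observed score by reliability and the mean by (1 − reliability): T̂ = 0.91·92 + 0.09·103 = 83.72 + 9.27 = 92.99.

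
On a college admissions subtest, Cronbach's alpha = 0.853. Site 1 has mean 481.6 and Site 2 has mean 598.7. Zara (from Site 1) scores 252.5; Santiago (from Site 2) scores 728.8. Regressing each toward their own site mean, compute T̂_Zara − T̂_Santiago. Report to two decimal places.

-423.50

T̂_Zara = 0.853(252.5) + 0.147(481.6) = 286.1777
T̂_Santiago = 0.853(728.8) + 0.147(598.7) = 709.6753
Difference = 286.1777 − 709.6753 = -423.4976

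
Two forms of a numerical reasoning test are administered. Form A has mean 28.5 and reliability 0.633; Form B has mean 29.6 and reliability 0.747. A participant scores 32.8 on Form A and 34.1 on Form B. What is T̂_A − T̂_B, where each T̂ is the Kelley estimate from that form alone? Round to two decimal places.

-1.74

T̂_A = 0.633(32.8) + 0.367(28.5) = 31.2219
T̂_B = 0.747(34.1) + 0.253(29.6) = 32.9615
T̂_A − T̂_B = -1.7396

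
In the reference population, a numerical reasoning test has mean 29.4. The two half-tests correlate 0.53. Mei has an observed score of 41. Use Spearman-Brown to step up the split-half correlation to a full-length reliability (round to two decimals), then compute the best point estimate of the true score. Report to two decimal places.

Spearman-Brown: ρ = 2r/(1 + r) = 2(0.53)/(1 + 0.53) = 1.060/1.53 = 0.6928 → 0.69
T̂ = ρX + (1 − ρ)μ
  = 0.69 × 41 + 0.31 × 29.4
  = 28.29 + 9.114
  = 37.404
  ≈ 37.40

37.40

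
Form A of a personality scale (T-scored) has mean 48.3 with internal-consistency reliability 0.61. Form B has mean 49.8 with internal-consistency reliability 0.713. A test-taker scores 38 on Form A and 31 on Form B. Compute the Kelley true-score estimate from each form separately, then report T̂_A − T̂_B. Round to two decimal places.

T̂_A = 0.61(38) + 0.39(48.3) = 42.0170
T̂_B = 0.713(31) + 0.287(49.8) = 36.3956
T̂_A − T̂_B = 5.6214

5.62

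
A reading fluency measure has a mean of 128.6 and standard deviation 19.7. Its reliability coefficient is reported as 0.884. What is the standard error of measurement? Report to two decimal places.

6.71

SEM = SD · √(1 − ρ) = 19.7 × √0.116 = 19.7 × 0.3406 = 6.710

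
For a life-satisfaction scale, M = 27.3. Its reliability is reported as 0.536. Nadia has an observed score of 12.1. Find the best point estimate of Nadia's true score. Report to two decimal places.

19.15

T̂ = 0.536(12.1) + 0.464(27.3) = 6.4856 + 12.6672 = 19.153 → 19.15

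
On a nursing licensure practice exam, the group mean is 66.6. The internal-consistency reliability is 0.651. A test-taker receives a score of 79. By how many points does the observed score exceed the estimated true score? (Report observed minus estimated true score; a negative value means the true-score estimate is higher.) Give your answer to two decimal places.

Regress the observed score toward the mean by the unreliability: T̂ = 0.651·79 + 0.349·66.6 = 51.429 + 23.2434 = 74.6724.
X − T̂ = 79 − 74.672 = 4.328 → 4.33

4.33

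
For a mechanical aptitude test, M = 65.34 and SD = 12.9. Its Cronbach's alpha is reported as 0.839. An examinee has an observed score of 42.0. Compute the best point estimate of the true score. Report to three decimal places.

45.758

Weight the observed score by reliability and the mean by (1 − reliability): T̂ = 0.839·42.0 + 0.161·65.34 = 35.2380 + 10.51974 = 45.7577.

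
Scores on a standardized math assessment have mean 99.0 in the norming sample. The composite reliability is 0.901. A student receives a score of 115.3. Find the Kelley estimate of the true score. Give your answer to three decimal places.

T̂ = ρX + (1 − ρ)μ
  = 0.901 × 115.3 + 0.099 × 99.0
  = 103.8853 + 9.8010
  = 113.6863
  ≈ 113.686

113.686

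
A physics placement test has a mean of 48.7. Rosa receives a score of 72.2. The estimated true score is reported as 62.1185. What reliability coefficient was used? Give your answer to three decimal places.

0.571

T̂ = ρX + (1 − ρ)μ  ⇒  T̂ − μ = ρ(X − μ)
ρ = (T̂ − μ)/(X − μ) = (62.1185 − 48.7) / (72.2 − 48.7) = 13.4185 / 23.5 = 0.57100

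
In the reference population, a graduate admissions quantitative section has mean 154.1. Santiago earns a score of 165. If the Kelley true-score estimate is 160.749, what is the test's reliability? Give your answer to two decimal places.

T̂ = ρX + (1 − ρ)μ  ⇒  T̂ − μ = ρ(X − μ)
ρ = (T̂ − μ)/(X − μ) = (160.749 − 154.1) / (165 − 154.1) = 6.649 / 10.9 = 0.6100

0.61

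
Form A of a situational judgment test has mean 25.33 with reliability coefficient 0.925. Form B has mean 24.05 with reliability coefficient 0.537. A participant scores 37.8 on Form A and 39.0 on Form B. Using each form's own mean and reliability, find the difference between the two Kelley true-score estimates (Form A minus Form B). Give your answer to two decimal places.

4.79

T̂_A = 0.925(37.8) + 0.075(25.33) = 36.8647
T̂_B = 0.537(39.0) + 0.463(24.05) = 32.0782
T̂_A − T̂_B = 4.7866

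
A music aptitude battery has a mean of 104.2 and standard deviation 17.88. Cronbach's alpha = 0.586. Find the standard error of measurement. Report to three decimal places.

SEM = SD · √(1 − ρ) = 17.88 × √0.414 = 17.88 × 0.6434 = 11.5045

11.504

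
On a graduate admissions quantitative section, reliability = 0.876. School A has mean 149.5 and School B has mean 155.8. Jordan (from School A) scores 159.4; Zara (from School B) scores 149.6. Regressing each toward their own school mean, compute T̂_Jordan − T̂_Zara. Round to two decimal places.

7.80

T̂_Jordan = 0.876(159.4) + 0.124(149.5) = 158.1724
T̂_Zara = 0.876(149.6) + 0.124(155.8) = 150.3688
Difference = 158.1724 − 150.3688 = 7.8036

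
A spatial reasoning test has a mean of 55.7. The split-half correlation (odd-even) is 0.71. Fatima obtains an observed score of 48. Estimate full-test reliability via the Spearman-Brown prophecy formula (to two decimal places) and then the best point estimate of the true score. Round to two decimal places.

49.31

Spearman-Brown: ρ = 2r/(1 + r) = 2(0.71)/(1 + 0.71) = 1.420/1.71 = 0.8304 → 0.83
T̂ = ρX + (1 − ρ)μ
  = 0.83 × 48 + 0.17 × 55.7
  = 39.84 + 9.469
  = 49.309
  ≈ 49.31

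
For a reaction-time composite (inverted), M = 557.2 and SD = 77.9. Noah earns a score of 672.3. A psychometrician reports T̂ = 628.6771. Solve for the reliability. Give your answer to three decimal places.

T̂ = ρX + (1 − ρ)μ  ⇒  T̂ − μ = ρ(X − μ)
ρ = (T̂ − μ)/(X − μ) = (628.6771 − 557.2) / (672.3 − 557.2) = 71.4771 / 115.1 = 0.62100

0.621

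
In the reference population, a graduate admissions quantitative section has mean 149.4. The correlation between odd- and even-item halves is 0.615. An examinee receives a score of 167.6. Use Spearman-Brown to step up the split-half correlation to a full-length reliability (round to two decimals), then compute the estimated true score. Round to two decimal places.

163.23

Spearman-Brown: ρ = 2r/(1 + r) = 2(0.615)/(1 + 0.615) = 1.2300/1.615 = 0.7616 → 0.76
T̂ = ρX + (1 − ρ)μ
  = 0.76 × 167.6 + 0.24 × 149.4
  = 127.376 + 35.856
  = 163.232
  ≈ 163.23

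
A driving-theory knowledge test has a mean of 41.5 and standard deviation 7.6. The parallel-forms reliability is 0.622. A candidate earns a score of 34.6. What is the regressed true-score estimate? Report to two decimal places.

T̂ = ρX + (1 − ρ)μ
  = 0.622 × 34.6 + 0.378 × 41.5
  = 21.5212 + 15.6870
  = 37.208
  ≈ 37.21

37.21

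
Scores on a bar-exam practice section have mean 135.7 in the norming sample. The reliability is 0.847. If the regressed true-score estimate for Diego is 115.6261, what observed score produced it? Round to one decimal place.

T̂ = ρX + (1 − ρ)μ  ⇒  X = (T̂ − (1 − ρ)μ) / ρ
X = (115.6261 − 0.153 × 135.7) / 0.847 = (115.6261 − 20.7621) / 0.847 = 94.8640 / 0.847 = 112.000

112.0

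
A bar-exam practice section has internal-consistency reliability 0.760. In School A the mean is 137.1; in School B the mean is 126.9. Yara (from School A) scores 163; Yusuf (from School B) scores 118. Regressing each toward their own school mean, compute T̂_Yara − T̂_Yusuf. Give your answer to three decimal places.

36.648

T̂_Yara = 0.760(163) + 0.240(137.1) = 156.78400
T̂_Yusuf = 0.760(118) + 0.240(126.9) = 120.13600
Difference = 156.78400 − 120.13600 = 36.64800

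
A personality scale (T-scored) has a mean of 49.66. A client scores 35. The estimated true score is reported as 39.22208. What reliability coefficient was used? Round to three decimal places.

T̂ = ρX + (1 − ρ)μ  ⇒  T̂ − μ = ρ(X − μ)
ρ = (T̂ − μ)/(X − μ) = (39.22208 − 49.66) / (35 − 49.66) = -10.43792 / -14.66 = 0.71200

0.712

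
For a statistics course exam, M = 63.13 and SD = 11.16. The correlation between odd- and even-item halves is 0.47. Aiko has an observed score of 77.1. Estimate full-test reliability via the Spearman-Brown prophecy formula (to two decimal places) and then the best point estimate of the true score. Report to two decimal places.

72.07

Spearman-Brown: ρ = 2r/(1 + r) = 2(0.47)/(1 + 0.47) = 0.940/1.47 = 0.6395 → 0.64
T̂ = ρX + (1 − ρ)μ
  = 0.64 × 77.1 + 0.36 × 63.13
  = 49.344 + 22.7268
  = 72.071
  ≈ 72.07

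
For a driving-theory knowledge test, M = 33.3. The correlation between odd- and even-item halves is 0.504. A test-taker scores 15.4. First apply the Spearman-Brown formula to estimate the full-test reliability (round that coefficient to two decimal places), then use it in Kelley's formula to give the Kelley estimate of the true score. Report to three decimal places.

Spearman-Brown: ρ = 2r/(1 + r) = 2(0.504)/(1 + 0.504) = 1.0080/1.504 = 0.6702 → 0.67
Weight the observed score by reliability and the mean by (1 − reliability): T̂ = 0.67·15.4 + 0.33·33.3 = 10.318 + 10.989 = 21.3070.

21.307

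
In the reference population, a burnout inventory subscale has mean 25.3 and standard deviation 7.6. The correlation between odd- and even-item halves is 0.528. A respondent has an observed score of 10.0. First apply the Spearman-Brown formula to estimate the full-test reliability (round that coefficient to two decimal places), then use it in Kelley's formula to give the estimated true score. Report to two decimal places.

14.74

Spearman-Brown: ρ = 2r/(1 + r) = 2(0.528)/(1 + 0.528) = 1.0560/1.528 = 0.6911 → 0.69
Weight the observed score by reliability and the mean by (1 − reliability): T̂ = 0.69·10.0 + 0.31·25.3 = 6.900 + 7.843 = 14.743.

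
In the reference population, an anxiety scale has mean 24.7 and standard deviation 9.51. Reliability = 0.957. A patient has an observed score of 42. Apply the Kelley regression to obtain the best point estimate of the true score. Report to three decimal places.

41.256

T̂ = ρX + (1 − ρ)μ
  = 0.957 × 42 + 0.043 × 24.7
  = 40.194 + 1.0621
  = 41.2561
  ≈ 41.256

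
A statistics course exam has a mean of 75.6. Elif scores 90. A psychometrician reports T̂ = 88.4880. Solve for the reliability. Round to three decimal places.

T̂ = ρX + (1 − ρ)μ  ⇒  T̂ − μ = ρ(X − μ)
ρ = (T̂ − μ)/(X − μ) = (88.4880 − 75.6) / (90 − 75.6) = 12.8880 / 14.4 = 0.89500

0.895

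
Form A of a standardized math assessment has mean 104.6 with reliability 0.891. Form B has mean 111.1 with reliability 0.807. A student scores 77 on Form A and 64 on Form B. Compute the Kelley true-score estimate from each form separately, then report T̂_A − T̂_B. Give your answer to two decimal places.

T̂_A = 0.891(77) + 0.109(104.6) = 80.0084
T̂_B = 0.807(64) + 0.193(111.1) = 73.0903
T̂_A − T̂_B = 6.9181

6.92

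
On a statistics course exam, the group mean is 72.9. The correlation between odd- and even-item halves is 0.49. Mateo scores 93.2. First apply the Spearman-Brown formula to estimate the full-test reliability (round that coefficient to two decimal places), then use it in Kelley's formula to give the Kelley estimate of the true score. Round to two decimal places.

Spearman-Brown: ρ = 2r/(1 + r) = 2(0.49)/(1 + 0.49) = 0.980/1.49 = 0.6577 → 0.66
T̂ = ρX + (1 − ρ)μ
  = 0.66 × 93.2 + 0.34 × 72.9
  = 61.512 + 24.786
  = 86.298
  ≈ 86.30

86.30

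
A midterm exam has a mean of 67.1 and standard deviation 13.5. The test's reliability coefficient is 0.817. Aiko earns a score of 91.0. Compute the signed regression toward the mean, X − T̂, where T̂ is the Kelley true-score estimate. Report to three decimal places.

4.374

Kelley's formula gives T̂ = 0.817·91.0 + 0.183·67.1 = 74.3470 + 12.2793 = 86.62630.
X − T̂ = 91.0 − 86.6263 = 4.3737 → 4.374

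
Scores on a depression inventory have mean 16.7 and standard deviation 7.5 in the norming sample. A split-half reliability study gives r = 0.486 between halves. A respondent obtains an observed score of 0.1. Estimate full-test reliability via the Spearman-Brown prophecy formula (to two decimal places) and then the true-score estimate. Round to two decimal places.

Spearman-Brown: ρ = 2r/(1 + r) = 2(0.486)/(1 + 0.486) = 0.9720/1.486 = 0.6541 → 0.65
Regress the observed score toward the mean by the unreliability: T̂ = 0.65·0.1 + 0.35·16.7 = 0.065 + 5.845 = 5.910.

5.91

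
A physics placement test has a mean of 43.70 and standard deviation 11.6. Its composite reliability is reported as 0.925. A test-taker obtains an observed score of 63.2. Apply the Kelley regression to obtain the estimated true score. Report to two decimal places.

61.74

T̂ = ρX + (1 − ρ)μ
  = 0.925 × 63.2 + 0.075 × 43.70
  = 58.4600 + 3.27750
  = 61.738
  ≈ 61.74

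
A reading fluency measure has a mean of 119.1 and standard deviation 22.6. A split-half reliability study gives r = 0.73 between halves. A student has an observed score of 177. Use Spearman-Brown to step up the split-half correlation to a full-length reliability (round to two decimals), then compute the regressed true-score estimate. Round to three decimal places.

Spearman-Brown: ρ = 2r/(1 + r) = 2(0.73)/(1 + 0.73) = 1.460/1.73 = 0.8439 → 0.84
T̂ = ρX + (1 − ρ)μ
  = 0.84 × 177 + 0.16 × 119.1
  = 148.68 + 19.056
  = 167.7360
  ≈ 167.736

167.736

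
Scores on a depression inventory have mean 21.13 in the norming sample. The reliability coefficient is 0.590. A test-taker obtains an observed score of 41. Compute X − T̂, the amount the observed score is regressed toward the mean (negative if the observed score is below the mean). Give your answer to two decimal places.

Kelley's formula gives T̂ = 0.590·41 + 0.410·21.13 = 24.190 + 8.66330 = 32.8533.
X − T̂ = 41 − 32.853 = 8.147 → 8.15

8.15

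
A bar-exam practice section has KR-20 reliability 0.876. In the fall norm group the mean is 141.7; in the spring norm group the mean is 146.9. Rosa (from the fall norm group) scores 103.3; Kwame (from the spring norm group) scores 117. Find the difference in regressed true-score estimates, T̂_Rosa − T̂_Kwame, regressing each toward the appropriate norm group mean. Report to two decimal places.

-12.65

T̂_Rosa = 0.876(103.3) + 0.124(141.7) = 108.0616
T̂_Kwame = 0.876(117) + 0.124(146.9) = 120.7076
Difference = 108.0616 − 120.7076 = -12.6460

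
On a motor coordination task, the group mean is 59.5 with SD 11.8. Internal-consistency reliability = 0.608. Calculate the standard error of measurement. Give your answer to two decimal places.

SEM = SD · √(1 − ρ) = 11.8 × √0.392 = 11.8 × 0.6261 = 7.388

7.39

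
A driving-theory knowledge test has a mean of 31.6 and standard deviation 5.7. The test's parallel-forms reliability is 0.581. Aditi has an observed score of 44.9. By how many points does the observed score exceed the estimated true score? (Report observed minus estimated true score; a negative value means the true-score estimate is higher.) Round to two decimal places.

5.57

T̂ = ρX + (1 − ρ)μ
  = 0.581 × 44.9 + 0.419 × 31.6
  = 26.0869 + 13.2404
  = 39.3273
  ≈ 39.327
X − T̂ = 44.9 − 39.327 = 5.573 → 5.57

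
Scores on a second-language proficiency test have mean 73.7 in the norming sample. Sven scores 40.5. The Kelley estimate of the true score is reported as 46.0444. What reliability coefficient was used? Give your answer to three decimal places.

0.833

T̂ = ρX + (1 − ρ)μ  ⇒  T̂ − μ = ρ(X − μ)
ρ = (T̂ − μ)/(X − μ) = (46.0444 − 73.7) / (40.5 − 73.7) = -27.6556 / -33.2 = 0.83300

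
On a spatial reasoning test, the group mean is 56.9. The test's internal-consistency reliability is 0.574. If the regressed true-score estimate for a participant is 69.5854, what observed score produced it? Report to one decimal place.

79.0

T̂ = ρX + (1 − ρ)μ  ⇒  X = (T̂ − (1 − ρ)μ) / ρ
X = (69.5854 − 0.426 × 56.9) / 0.574 = (69.5854 − 24.2394) / 0.574 = 45.3460 / 0.574 = 79.000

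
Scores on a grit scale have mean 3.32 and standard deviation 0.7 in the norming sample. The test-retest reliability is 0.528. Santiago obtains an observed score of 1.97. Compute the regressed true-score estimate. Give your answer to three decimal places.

Weight the observed score by reliability and the mean by (1 − reliability): T̂ = 0.528·1.97 + 0.472·3.32 = 1.04016 + 1.56704 = 2.6072.

2.607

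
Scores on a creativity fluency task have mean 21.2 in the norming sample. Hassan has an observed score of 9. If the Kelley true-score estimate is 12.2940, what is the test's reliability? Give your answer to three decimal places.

0.730

T̂ = ρX + (1 − ρ)μ  ⇒  T̂ − μ = ρ(X − μ)
ρ = (T̂ − μ)/(X − μ) = (12.2940 − 21.2) / (9 − 21.2) = -8.9060 / -12.2 = 0.73000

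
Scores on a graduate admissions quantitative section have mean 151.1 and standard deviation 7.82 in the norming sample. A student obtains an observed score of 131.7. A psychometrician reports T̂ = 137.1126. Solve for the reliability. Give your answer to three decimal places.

0.721

T̂ = ρX + (1 − ρ)μ  ⇒  T̂ − μ = ρ(X − μ)
ρ = (T̂ − μ)/(X − μ) = (137.1126 − 151.1) / (131.7 − 151.1) = -13.9874 / -19.4 = 0.72100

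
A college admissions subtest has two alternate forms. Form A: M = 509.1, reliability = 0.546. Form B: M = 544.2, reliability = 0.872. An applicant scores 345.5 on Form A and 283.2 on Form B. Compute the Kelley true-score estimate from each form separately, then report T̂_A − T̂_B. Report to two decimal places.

103.17

T̂_A = 0.546(345.5) + 0.454(509.1) = 419.7744
T̂_B = 0.872(283.2) + 0.128(544.2) = 316.6080
T̂_A − T̂_B = 103.1664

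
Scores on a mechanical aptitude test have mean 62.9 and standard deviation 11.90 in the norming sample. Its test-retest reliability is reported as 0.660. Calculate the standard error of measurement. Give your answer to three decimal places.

6.939

SEM = SD · √(1 − ρ) = 11.90 × √0.340 = 11.90 × 0.5831 = 6.9388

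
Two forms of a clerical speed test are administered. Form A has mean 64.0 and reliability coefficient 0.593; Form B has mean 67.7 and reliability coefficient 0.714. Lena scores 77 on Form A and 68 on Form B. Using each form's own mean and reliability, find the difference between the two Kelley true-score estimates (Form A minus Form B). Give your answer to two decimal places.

T̂_A = 0.593(77) + 0.407(64.0) = 71.7090
T̂_B = 0.714(68) + 0.286(67.7) = 67.9142
T̂_A − T̂_B = 3.7948

3.79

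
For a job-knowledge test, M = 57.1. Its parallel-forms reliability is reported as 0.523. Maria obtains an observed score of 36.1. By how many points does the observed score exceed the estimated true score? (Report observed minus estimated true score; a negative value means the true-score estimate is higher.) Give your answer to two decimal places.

-10.02

Regress the observed score toward the mean by the unreliability: T̂ = 0.523·36.1 + 0.477·57.1 = 18.8803 + 27.2367 = 46.1170.
X − T̂ = 36.1 − 46.117 = -10.017 → -10.02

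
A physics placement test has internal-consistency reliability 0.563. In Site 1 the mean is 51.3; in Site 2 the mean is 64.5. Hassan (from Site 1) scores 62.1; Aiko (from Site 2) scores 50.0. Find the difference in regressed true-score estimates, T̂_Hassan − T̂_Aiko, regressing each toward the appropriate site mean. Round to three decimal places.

1.044

T̂_Hassan = 0.563(62.1) + 0.437(51.3) = 57.38040
T̂_Aiko = 0.563(50.0) + 0.437(64.5) = 56.33650
Difference = 57.38040 − 56.33650 = 1.04390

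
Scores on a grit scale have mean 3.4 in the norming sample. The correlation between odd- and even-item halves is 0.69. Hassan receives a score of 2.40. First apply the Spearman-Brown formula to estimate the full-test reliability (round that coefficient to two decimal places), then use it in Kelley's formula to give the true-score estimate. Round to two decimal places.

2.58

Spearman-Brown: ρ = 2r/(1 + r) = 2(0.69)/(1 + 0.69) = 1.380/1.69 = 0.8166 → 0.82
Weight the observed score by reliability and the mean by (1 − reliability): T̂ = 0.82·2.40 + 0.18·3.4 = 1.9680 + 0.612 = 2.580.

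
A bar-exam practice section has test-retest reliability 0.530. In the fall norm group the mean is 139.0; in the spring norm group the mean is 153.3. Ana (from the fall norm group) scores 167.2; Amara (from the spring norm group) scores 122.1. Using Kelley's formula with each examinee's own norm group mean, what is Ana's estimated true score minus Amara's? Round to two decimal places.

17.18

T̂_Ana = 0.530(167.2) + 0.470(139.0) = 153.9460
T̂_Amara = 0.530(122.1) + 0.470(153.3) = 136.7640
Difference = 153.9460 − 136.7640 = 17.1820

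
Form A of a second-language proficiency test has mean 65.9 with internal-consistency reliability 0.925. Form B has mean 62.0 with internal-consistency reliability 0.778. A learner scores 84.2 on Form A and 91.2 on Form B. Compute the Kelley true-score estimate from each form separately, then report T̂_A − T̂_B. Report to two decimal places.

T̂_A = 0.925(84.2) + 0.075(65.9) = 82.8275
T̂_B = 0.778(91.2) + 0.222(62.0) = 84.7176
T̂_A − T̂_B = -1.8901

-1.89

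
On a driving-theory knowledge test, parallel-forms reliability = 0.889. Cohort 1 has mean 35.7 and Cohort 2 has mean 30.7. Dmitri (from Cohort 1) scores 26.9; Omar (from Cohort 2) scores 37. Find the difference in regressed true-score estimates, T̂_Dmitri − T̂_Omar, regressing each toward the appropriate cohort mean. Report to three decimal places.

-8.424

T̂_Dmitri = 0.889(26.9) + 0.111(35.7) = 27.87680
T̂_Omar = 0.889(37) + 0.111(30.7) = 36.30070
Difference = 27.87680 − 36.30070 = -8.42390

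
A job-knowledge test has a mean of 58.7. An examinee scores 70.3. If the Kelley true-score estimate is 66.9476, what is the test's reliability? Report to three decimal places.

0.711

T̂ = ρX + (1 − ρ)μ  ⇒  T̂ − μ = ρ(X − μ)
ρ = (T̂ − μ)/(X − μ) = (66.9476 − 58.7) / (70.3 − 58.7) = 8.2476 / 11.6 = 0.71100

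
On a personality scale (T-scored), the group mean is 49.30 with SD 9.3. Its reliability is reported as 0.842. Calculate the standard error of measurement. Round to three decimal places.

SEM = SD · √(1 − ρ) = 9.3 × √0.158 = 9.3 × 0.3975 = 3.6967

3.697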